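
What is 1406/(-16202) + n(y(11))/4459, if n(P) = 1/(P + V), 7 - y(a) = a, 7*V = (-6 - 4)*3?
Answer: -25981139/299299546 ≈ -0.086807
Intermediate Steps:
V = -30/7 (V = ((-6 - 4)*3)/7 = (-10*3)/7 = (1/7)*(-30) = -30/7 ≈ -4.2857)
y(a) = 7 - a
n(P) = 1/(-30/7 + P) (n(P) = 1/(P - 30/7) = 1/(-30/7 + P))
1406/(-16202) + n(y(11))/4459 = 1406/(-16202) + (7/(-30 + 7*(7 - 1*11)))/4459 = 1406*(-1/16202) + (7/(-30 + 7*(7 - 11)))*(1/4459) = -703/8101 + (7/(-30 + 7*(-4)))*(1/4459) = -703/8101 + (7/(-30 - 28))*(1/4459) = -703/8101 + (7/(-58))*(1/4459) = -703/8101 + (7*(-1/58))*(1/4459) = -703/8101 - 7/58*1/4459 = -703/8101 - 1/36946 = -25981139/299299546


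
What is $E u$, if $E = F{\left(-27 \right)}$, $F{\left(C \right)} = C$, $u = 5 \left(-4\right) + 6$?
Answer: $378$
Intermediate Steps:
$u = -14$ ($u = -20 + 6 = -14$)
$E = -27$
$E u = \left(-27\right) \left(-14\right) = 378$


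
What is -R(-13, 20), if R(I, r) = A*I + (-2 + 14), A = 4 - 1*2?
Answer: 14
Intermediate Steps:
A = 2 (A = 4 - 2 = 2)
R(I, r) = 12 + 2*I (R(I, r) = 2*I + (-2 + 14) = 2*I + 12 = 12 + 2*I)
-R(-13, 20) = -(12 + 2*(-13)) = -(12 - 26) = -1*(-14) = 14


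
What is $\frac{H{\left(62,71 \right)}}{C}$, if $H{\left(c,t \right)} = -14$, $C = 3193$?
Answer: $- \frac{14}{3193} \approx -0.0043846$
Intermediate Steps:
$\frac{H{\left(62,71 \right)}}{C} = - \frac{14}{3193}$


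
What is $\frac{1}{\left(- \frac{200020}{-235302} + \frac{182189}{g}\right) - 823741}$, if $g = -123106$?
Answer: $- \frac{14483544006}{11930698145933425} \approx -1.214 \cdot 10^{-6}$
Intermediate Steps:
$\frac{1}{\left(- \frac{200020}{-235302} + \frac{182189}{g}\right) - 823741} = \frac{1}{\left(- \frac{200020}{-235302} + \frac{182189}{-123106}\right) - 823741} = \frac{1}{\left(\left(-200020\right) \left(- \frac{1}{235302}\right) + 182189 \left(- \frac{1}{123106}\right)\right) - 823741} = \frac{1}{\left(\frac{100010}{117651} - \frac{182189}{123106}\right) - 823741} = \frac{1}{- \frac{9122886979}{14483544006} - 823741} = \frac{1}{- \frac{11930698145933425}{14483544006}} = - \frac{14483544006}{11930698145933425}$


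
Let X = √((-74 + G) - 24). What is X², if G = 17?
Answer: -81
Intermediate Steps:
X = 9*I (X = √((-74 + 17) - 24) = √(-57 - 24) = √(-81) = 9*I ≈ 9.0*I)
X² = (9*I)² = -81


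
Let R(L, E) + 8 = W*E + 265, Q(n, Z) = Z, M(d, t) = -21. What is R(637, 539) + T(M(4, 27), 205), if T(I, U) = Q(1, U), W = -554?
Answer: -298144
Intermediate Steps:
R(L, E) = 257 - 554*E (R(L, E) = -8 + (-554*E + 265) = -8 + (265 - 554*E) = 257 - 554*E)
T(I, U) = U
R(637, 539) + T(M(4, 27), 205) = (257 - 554*539) + 205 = (257 - 298606) + 205 = -298349 + 205 = -298144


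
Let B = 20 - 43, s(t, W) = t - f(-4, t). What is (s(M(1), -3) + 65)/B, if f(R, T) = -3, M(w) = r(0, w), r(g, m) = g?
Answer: -68/23 ≈ -2.9565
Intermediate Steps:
M(w) = 0
s(t, W) = 3 + t (s(t, W) = t - 1*(-3) = t + 3 = 3 + t)
B = -23
(s(M(1), -3) + 65)/B = ((3 + 0) + 65)/(-23) = (3 + 65)*(-1/23) = 68*(-1/23) = -68/23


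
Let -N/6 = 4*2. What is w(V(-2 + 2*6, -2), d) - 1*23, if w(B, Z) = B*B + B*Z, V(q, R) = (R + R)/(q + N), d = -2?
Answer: -8375/361 ≈ -23.199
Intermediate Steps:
N = -48 (N = -24*2 = -6*8 = -48)
V(q, R) = 2*R/(-48 + q) (V(q, R) = (R + R)/(q - 48) = (2*R)/(-48 + q) = 2*R/(-48 + q))
w(B, Z) = B² + B*Z
w(V(-2 + 2*6, -2), d) - 1*23 = (2*(-2)/(-48 + (-2 + 2*6)))*(2*(-2)/(-48 + (-2 + 2*6)) - 2) - 1*23 = (2*(-2)/(-48 + (-2 + 12)))*(2*(-2)/(-48 + (-2 + 12)) - 2) - 23 = (2*(-2)/(-48 + 10))*(2*(-2)/(-48 + 10) - 2) - 23 = (2*(-2)/(-38))*(2*(-2)/(-38) - 2) - 23 = (2*(-2)*(-1/38))*(2*(-2)*(-1/38) - 2) - 23 = 2*(2/19 - 2)/19 - 23 = (2/19)*(-36/19) - 23 = -72/361 - 23 = -8375/361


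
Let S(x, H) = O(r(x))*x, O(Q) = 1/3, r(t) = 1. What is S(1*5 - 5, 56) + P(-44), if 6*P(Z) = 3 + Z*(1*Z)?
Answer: 1939/6 ≈ 323.17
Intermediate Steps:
P(Z) = ½ + Z²/6 (P(Z) = (3 + Z*(1*Z))/6 = (3 + Z*Z)/6 = (3 + Z²)/6 = ½ + Z²/6)
O(Q) = ⅓
S(x, H) = x/3
S(1*5 - 5, 56) + P(-44) = (1*5 - 5)/3 + (½ + (⅙)*(-44)²) = (5 - 5)/3 + (½ + (⅙)*1936) = (⅓)*0 + (½ + 968/3) = 0 + 1939/6 = 1939/6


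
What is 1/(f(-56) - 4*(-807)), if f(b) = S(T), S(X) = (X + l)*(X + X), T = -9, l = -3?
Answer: 1/3444 ≈ 0.00029036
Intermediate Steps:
S(X) = 2*X*(-3 + X) (S(X) = (X - 3)*(X + X) = (-3 + X)*(2*X) = 2*X*(-3 + X))
f(b) = 216 (f(b) = 2*(-9)*(-3 - 9) = 2*(-9)*(-12) = 216)
1/(f(-56) - 4*(-807)) = 1/(216 - 4*(-807)) = 1/(216 + 3228) = 1/3444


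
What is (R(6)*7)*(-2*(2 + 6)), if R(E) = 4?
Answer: -448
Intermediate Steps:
(R(6)*7)*(-2*(2 + 6)) = (4*7)*(-2*(2 + 6)) = 28*(-2*8) = 28*(-16) = -448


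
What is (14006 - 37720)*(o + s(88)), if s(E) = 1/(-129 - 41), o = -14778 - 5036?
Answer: 39938893517/85 ≈ 4.6987e+8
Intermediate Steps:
o = -19814
s(E) = -1/170 (s(E) = 1/(-170) = -1/170)
(14006 - 37720)*(o + s(88)) = (14006 - 37720)*(-19814 - 1/170) = -23714*(-3368381/170) = 39938893517/85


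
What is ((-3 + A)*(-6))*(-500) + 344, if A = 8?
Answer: 15344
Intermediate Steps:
((-3 + A)*(-6))*(-500) + 344 = ((-3 + 8)*(-6))*(-500) + 344 = (5*(-6))*(-500) + 344 = -30*(-500) + 344 = 15000 + 344 = 15344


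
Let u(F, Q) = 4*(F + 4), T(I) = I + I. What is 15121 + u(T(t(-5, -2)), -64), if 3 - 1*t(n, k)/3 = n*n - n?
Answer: 14489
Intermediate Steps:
t(n, k) = 9 - 3*n**2 + 3*n (t(n, k) = 9 - 3*(n*n - n) = 9 - 3*(n**2 - n) = 9 + (-3*n**2 + 3*n) = 9 - 3*n**2 + 3*n)
T(I) = 2*I
u(F, Q) = 16 + 4*F (u(F, Q) = 4*(4 + F) = 16 + 4*F)
15121 + u(T(t(-5, -2)), -64) = 15121 + (16 + 4*(2*(9 - 3*(-5)**2 + 3*(-5)))) = 15121 + (16 + 4*(2*(9 - 3*25 - 15))) = 15121 + (16 + 4*(2*(9 - 75 - 15))) = 15121 + (16 + 4*(2*(-81))) = 15121 + (16 + 4*(-162)) = 15121 + (16 - 648) = 15121 - 632 = 14489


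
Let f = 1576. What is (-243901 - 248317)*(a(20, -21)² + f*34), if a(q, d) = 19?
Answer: -26552700010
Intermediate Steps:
(-243901 - 248317)*(a(20, -21)² + f*34) = (-243901 - 248317)*(19² + 1576*34) = -492218*(361 + 53584) = -492218*53945 = -26552700010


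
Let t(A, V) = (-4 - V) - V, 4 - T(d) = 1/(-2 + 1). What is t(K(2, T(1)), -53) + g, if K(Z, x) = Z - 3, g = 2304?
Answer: 2406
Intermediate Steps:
T(d) = 5 (T(d) = 4 - 1/(-2 + 1) = 4 - 1/(-1) = 4 - 1*(-1) = 4 + 1 = 5)
K(Z, x) = -3 + Z
t(A, V) = -4 - 2*V
t(K(2, T(1)), -53) + g = (-4 - 2*(-53)) + 2304 = (-4 + 106) + 2304 = 102 + 2304 = 2406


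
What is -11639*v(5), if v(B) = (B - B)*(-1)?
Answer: 0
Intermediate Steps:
v(B) = 0 (v(B) = 0*(-1) = 0)
-11639*v(5) = -11639*0 = 0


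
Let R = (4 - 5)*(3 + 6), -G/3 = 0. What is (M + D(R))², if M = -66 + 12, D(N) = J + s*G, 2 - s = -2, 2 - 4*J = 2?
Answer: 2916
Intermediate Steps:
J = 0 (J = ½ - ¼*2 = ½ - ½ = 0)
G = 0 (G = -3*0 = 0)
s = 4 (s = 2 - 1*(-2) = 2 + 2 = 4)
R = -9 (R = -1*9 = -9)
D(N) = 0 (D(N) = 0 + 4*0 = 0 + 0 = 0)
M = -54
(M + D(R))² = (-54 + 0)² = (-54)² = 2916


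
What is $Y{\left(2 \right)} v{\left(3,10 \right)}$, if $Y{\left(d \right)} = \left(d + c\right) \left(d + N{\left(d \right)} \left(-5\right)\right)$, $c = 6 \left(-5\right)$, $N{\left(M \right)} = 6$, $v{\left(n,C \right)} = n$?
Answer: $2352$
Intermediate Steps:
$c = -30$
$Y{\left(d \right)} = \left(-30 + d\right)^{2}$ ($Y{\left(d \right)} = \left(d - 30\right) \left(d + 6 \left(-5\right)\right) = \left(-30 + d\right) \left(d - 30\right) = \left(-30 + d\right) \left(-30 + d\right) = \left(-30 + d\right)^{2}$)
$Y{\left(2 \right)} v{\left(3,10 \right)} = \left(900 + 2^{2} - 120\right) 3 = \left(900 + 4 - 120\right) 3 = 784 \cdot 3 = 2352$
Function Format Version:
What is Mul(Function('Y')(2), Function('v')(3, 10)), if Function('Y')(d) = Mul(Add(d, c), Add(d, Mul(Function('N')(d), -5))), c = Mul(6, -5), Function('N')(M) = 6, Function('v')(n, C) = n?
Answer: 2352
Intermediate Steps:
c = -30
Function('Y')(d) = Pow(Add(-30, d), 2) (Function('Y')(d) = Mul(Add(d, -30), Add(d, Mul(6, -5))) = Mul(Add(-30, d), Add(d, -30)) = Mul(Add(-30, d), Add(-30, d)) = Pow(Add(-30, d), 2))
Mul(Function('Y')(2), Function('v')(3, 10)) = Mul(Add(900, Pow(2, 2), Mul(-60, 2)), 3) = Mul(Add(900, 4, -120), 3) = Mul(784, 3) = 2352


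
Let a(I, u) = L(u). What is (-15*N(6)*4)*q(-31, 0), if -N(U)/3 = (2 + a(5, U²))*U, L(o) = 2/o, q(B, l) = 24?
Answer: 53280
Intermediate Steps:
a(I, u) = 2/u
N(U) = -3*U*(2 + 2/U²) (N(U) = -3*(2 + 2/(U²))*U = -3*(2 + 2/U²)*U = -3*U*(2 + 2/U²))
(-15*N(6)*4)*q(-31, 0) = (-15*(-6*6 - 6/6)*4)*24 = (-15*(-36 - 6*⅙)*4)*24 = (-15*(-36 - 1)*4)*24 = (-15*(-37)*4)*24 = (555*4)*24 = 2220*24 = 53280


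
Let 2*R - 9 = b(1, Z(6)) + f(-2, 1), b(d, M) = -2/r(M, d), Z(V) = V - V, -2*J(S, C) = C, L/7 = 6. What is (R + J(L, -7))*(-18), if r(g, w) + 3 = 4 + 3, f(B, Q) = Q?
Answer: -297/2 ≈ -148.50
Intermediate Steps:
L = 42 (L = 7*6 = 42)
J(S, C) = -C/2
Z(V) = 0
r(g, w) = 4 (r(g, w) = -3 + (4 + 3) = -3 + 7 = 4)
b(d, M) = -1/2 (b(d, M) = -2/4 = -2*1/4 = -1/2)
R = 19/4 (R = 9/2 + (-1/2 + 1)/2 = 9/2 + (1/2)*(1/2) = 9/2 + 1/4 = 19/4 ≈ 4.7500)
(R + J(L, -7))*(-18) = (19/4 - 1/2*(-7))*(-18) = (19/4 + 7/2)*(-18) = (33/4)*(-18) = -297/2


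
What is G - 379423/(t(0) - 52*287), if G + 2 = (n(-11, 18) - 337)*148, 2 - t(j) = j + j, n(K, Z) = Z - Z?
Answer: -743900093/14922 ≈ -49853.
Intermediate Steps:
n(K, Z) = 0
t(j) = 2 - 2*j (t(j) = 2 - (j + j) = 2 - 2*j)
G = -49878 (G = -2 + (0 - 337)*148 = -2 - 337*148 = -2 - 49876 = -49878)
G - 379423/(t(0) - 52*287) = -49878 - 379423/((2 - 2*0) - 52*287) = -49878 - 379423/((2 + 0) - 14924) = -49878 - 379423/(2 - 14924) = -49878 - 379423/(-14922) = -49878 - 379423*(-1)/14922 = -49878 - 1*(-379423/14922) = -49878 + 379423/14922 = -743900093/14922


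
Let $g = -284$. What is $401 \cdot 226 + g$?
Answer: $90342$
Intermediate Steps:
$401 \cdot 226 + g = 401 \cdot 226 - 284 = 90626 - 284 = 90342$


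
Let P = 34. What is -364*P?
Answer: -12376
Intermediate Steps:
-364*P = -364*34 = -12376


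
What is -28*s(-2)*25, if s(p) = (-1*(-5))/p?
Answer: 1750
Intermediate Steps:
s(p) = 5/p
-28*s(-2)*25 = -140/(-2)*25 = -140*(-1)/2*25 = -28*(-5/2)*25 = 70*25 = 1750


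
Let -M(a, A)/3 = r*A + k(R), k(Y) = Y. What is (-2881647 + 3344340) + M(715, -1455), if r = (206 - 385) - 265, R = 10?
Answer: -1475397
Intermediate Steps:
r = -444 (r = -179 - 265 = -444)
M(a, A) = -30 + 1332*A (M(a, A) = -3*(-444*A + 10) = -3*(10 - 444*A) = -30 + 1332*A)
(-2881647 + 3344340) + M(715, -1455) = (-2881647 + 3344340) + (-30 + 1332*(-1455)) = 462693 + (-30 - 1938060) = 462693 - 1938090 = -1475397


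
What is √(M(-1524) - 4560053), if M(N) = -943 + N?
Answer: 2*I*√1140630 ≈ 2136.0*I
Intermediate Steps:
√(M(-1524) - 4560053) = √((-943 - 1524) - 4560053) = √(-2467 - 4560053) = √(-4562520) = 2*I*√1140630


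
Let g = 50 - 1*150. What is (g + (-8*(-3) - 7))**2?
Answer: 6889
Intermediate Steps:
g = -100 (g = 50 - 150 = -100)
(g + (-8*(-3) - 7))**2 = (-100 + (-8*(-3) - 7))**2 = (-100 + (24 - 7))**2 = (-100 + 17)**2 = (-83)**2 = 6889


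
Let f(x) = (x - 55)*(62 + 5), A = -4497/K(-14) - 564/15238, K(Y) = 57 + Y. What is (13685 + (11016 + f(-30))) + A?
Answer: 6192413933/327617 ≈ 18901.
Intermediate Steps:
A = -34274769/327617 (A = -4497/(57 - 14) - 564/15238 = -4497/43 - 564*1/15238 = -4497*1/43 - 282/7619 = -4497/43 - 282/7619 = -34274769/327617 ≈ -104.62)
f(x) = -3685 + 67*x (f(x) = (-55 + x)*67 = -3685 + 67*x)
(13685 + (11016 + f(-30))) + A = (13685 + (11016 + (-3685 + 67*(-30)))) - 34274769/327617 = (13685 + (11016 + (-3685 - 2010))) - 34274769/327617 = (13685 + (11016 - 5695)) - 34274769/327617 = (13685 + 5321) - 34274769/327617 = 19006 - 34274769/327617 = 6192413933/327617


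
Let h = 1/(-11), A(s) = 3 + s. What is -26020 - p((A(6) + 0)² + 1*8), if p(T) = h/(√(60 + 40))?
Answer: -2862199/110 ≈ -26020.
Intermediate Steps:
h = -1/11 ≈ -0.090909
p(T) = -1/110 (p(T) = -1/(11*√(60 + 40)) = -1/(11*(√100)) = -1/11/10 = -1/11*⅒ = -1/110)
-26020 - p((A(6) + 0)² + 1*8) = -26020 - 1*(-1/110) = -26020 + 1/110 = -2862199/110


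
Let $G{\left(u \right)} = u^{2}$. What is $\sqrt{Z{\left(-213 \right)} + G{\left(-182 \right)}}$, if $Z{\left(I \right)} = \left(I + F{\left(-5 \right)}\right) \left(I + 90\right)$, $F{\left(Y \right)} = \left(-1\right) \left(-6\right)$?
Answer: $\sqrt{58585} \approx 242.04$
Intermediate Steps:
$F{\left(Y \right)} = 6$
$Z{\left(I \right)} = \left(6 + I\right) \left(90 + I\right)$ ($Z{\left(I \right)} = \left(I + 6\right) \left(I + 90\right) = \left(6 + I\right) \left(90 + I\right)$)
$\sqrt{Z{\left(-213 \right)} + G{\left(-182 \right)}} = \sqrt{\left(540 + \left(-213\right)^{2} + 96 \left(-213\right)\right) + \left(-182\right)^{2}} = \sqrt{\left(540 + 45369 - 20448\right) + 33124} = \sqrt{25461 + 33124} = \sqrt{58585}$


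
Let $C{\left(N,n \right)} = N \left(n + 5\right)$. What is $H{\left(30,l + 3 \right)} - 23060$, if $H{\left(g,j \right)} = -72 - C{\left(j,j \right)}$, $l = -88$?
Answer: $-29932$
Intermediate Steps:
$C{\left(N,n \right)} = N \left(5 + n\right)$
$H{\left(g,j \right)} = -72 - j \left(5 + j\right)$
$H{\left(30,l + 3 \right)} - 23060 = \left(-72 - \left(-88 + 3\right) \left(5 + \left(-88 + 3\right)\right)\right) - 23060 = \left(-72 - - 85 \left(5 - 85\right)\right) - 23060 = \left(-72 - \left(-85\right) \left(-80\right)\right) - 23060 = \left(-72 - 6800\right) - 23060 = -6872 - 23060 = -29932$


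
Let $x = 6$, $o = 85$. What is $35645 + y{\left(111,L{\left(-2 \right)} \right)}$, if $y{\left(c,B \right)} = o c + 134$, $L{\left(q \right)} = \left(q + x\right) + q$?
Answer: $45214$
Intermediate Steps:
$L{\left(q \right)} = 6 + 2 q$ ($L{\left(q \right)} = \left(q + 6\right) + q = \left(6 + q\right) + q = 6 + 2 q$)
$y{\left(c,B \right)} = 134 + 85 c$ ($y{\left(c,B \right)} = 85 c + 134 = 134 + 85 c$)
$35645 + y{\left(111,L{\left(-2 \right)} \right)} = 35645 + \left(134 + 85 \cdot 111\right) = 35645 + \left(134 + 9435\right) = 35645 + 9569 = 45214$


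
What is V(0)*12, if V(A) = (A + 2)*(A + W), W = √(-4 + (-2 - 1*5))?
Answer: 24*I*√11 ≈ 79.599*I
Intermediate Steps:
W = I*√11 (W = √(-4 + (-2 - 5)) = √(-4 - 7) = √(-11) = I*√11 ≈ 3.3166*I)
V(A) = (2 + A)*(A + I*√11) (V(A) = (A + 2)*(A + I*√11) = (2 + A)*(A + I*√11))
V(0)*12 = (0² + 2*0 + 2*I*√11 + I*0*√11)*12 = (0 + 0 + 2*I*√11 + 0)*12 = (2*I*√11)*12 = 24*I*√11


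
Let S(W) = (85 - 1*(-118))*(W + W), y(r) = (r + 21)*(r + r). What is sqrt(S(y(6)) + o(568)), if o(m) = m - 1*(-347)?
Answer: sqrt(132459) ≈ 363.95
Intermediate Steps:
y(r) = 2*r*(21 + r) (y(r) = (21 + r)*(2*r) = 2*r*(21 + r))
o(m) = 347 + m (o(m) = m + 347 = 347 + m)
S(W) = 406*W (S(W) = (85 + 118)*(2*W) = 203*(2*W) = 406*W)
sqrt(S(y(6)) + o(568)) = sqrt(406*(2*6*(21 + 6)) + (347 + 568)) = sqrt(406*(2*6*27) + 915) = sqrt(406*324 + 915) = sqrt(131544 + 915) = sqrt(132459)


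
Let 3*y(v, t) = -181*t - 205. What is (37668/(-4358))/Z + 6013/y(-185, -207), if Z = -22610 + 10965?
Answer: 458431586253/945502942210 ≈ 0.48485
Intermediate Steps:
y(v, t) = -205/3 - 181*t/3 (y(v, t) = (-181*t - 205)/3 = (-205 - 181*t)/3 = -205/3 - 181*t/3)
Z = -11645
(37668/(-4358))/Z + 6013/y(-185, -207) = (37668/(-4358))/(-11645) + 6013/(-205/3 - 181/3*(-207)) = (37668*(-1/4358))*(-1/11645) + 6013/(-205/3 + 12489) = -18834/2179*(-1/11645) + 6013/(37262/3) = 18834/25374455 + 6013*(3/37262) = 18834/25374455 + 18039/37262 = 458431586253/945502942210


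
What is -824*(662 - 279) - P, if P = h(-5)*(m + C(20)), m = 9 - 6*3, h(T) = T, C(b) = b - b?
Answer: -315637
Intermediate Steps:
C(b) = 0
m = -9 (m = 9 - 18 = -9)
P = 45 (P = -5*(-9 + 0) = -5*(-9) = 45)
-824*(662 - 279) - P = -824*(662 - 279) - 1*45 = -824*383 - 45 = -315592 - 45 = -315637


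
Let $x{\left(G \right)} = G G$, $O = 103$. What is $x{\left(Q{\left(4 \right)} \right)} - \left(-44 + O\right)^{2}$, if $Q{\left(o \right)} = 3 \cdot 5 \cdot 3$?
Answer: $-1456$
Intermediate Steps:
$Q{\left(o \right)} = 45$ ($Q{\left(o \right)} = 15 \cdot 3 = 45$)
$x{\left(G \right)} = G^{2}$
$x{\left(Q{\left(4 \right)} \right)} - \left(-44 + O\right)^{2} = 45^{2} - \left(-44 + 103\right)^{2} = 2025 - 59^{2} = 2025 - 3481 = -1456$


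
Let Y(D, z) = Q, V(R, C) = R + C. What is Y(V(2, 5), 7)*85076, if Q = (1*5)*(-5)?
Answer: -2126900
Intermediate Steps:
Q = -25 (Q = 5*(-5) = -25)
V(R, C) = C + R
Y(D, z) = -25
Y(V(2, 5), 7)*85076 = -25*85076 = -2126900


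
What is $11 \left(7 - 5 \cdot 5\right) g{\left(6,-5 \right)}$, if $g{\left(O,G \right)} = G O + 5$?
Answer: $4950$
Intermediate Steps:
$g{\left(O,G \right)} = 5 + G O$
$11 \left(7 - 5 \cdot 5\right) g{\left(6,-5 \right)} = 11 \left(7 - 5 \cdot 5\right) \left(5 - 30\right) = 11 \left(7 - 25\right) \left(5 - 30\right) = 11 \left(7 - 25\right) \left(-25\right) = 11 \left(-18\right) \left(-25\right) = \left(-198\right) \left(-25\right) = 4950$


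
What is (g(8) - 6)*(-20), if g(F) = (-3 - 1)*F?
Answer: 760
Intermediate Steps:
g(F) = -4*F
(g(8) - 6)*(-20) = (-4*8 - 6)*(-20) = (-32 - 6)*(-20) = -38*(-20) = 760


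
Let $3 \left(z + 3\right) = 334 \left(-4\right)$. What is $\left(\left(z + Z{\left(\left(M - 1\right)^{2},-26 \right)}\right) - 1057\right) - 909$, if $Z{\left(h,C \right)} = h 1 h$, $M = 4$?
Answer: $- \frac{7000}{3} \approx -2333.3$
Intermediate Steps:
$z = - \frac{1345}{3}$ ($z = -3 + \frac{334 \left(-4\right)}{3} = -3 + \frac{1}{3} \left(-1336\right) = -3 - \frac{1336}{3} = - \frac{1345}{3} \approx -448.33$)
$Z{\left(h,C \right)} = h^{2}$ ($Z{\left(h,C \right)} = h h = h^{2}$)
$\left(\left(z + Z{\left(\left(M - 1\right)^{2},-26 \right)}\right) - 1057\right) - 909 = \left(\left(- \frac{1345}{3} + \left(\left(4 - 1\right)^{2}\right)^{2}\right) - 1057\right) - 909 = \left(\left(- \frac{1345}{3} + \left(3^{2}\right)^{2}\right) - 1057\right) - 909 = \left(\left(- \frac{1345}{3} + 9^{2}\right) - 1057\right) - 909 = \left(\left(- \frac{1345}{3} + 81\right) - 1057\right) - 909 = \left(- \frac{1102}{3} - 1057\right) - 909 = - \frac{4273}{3} - 909 = - \frac{7000}{3}$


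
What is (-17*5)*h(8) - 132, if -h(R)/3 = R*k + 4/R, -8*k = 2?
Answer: -1029/2 ≈ -514.50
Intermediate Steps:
k = -¼ (k = -⅛*2 = -¼ ≈ -0.25000)
h(R) = -12/R + 3*R/4 (h(R) = -3*(R*(-¼) + 4/R) = -3*(-R/4 + 4/R) = -3*(4/R - R/4) = -12/R + 3*R/4)
(-17*5)*h(8) - 132 = (-17*5)*(-12/8 + (¾)*8) - 132 = -85*(-12*⅛ + 6) - 132 = -85*(-3/2 + 6) - 132 = -85*9/2 - 132 = -765/2 - 132 = -1029/2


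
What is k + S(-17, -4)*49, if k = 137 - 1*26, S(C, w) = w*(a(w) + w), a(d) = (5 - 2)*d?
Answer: 3247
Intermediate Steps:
a(d) = 3*d
S(C, w) = 4*w² (S(C, w) = w*(3*w + w) = w*(4*w) = 4*w²)
k = 111 (k = 137 - 26 = 111)
k + S(-17, -4)*49 = 111 + (4*(-4)²)*49 = 111 + (4*16)*49 = 111 + 64*49 = 111 + 3136 = 3247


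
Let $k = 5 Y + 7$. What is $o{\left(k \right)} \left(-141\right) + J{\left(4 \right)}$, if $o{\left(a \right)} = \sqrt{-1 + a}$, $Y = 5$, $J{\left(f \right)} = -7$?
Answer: $-7 - 141 \sqrt{31} \approx -792.05$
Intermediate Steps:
$k = 32$ ($k = 5 \cdot 5 + 7 = 25 + 7 = 32$)
$o{\left(k \right)} \left(-141\right) + J{\left(4 \right)} = \sqrt{-1 + 32} \left(-141\right) - 7 = \sqrt{31} \left(-141\right) - 7 = - 141 \sqrt{31} - 7 = -7 - 141 \sqrt{31}$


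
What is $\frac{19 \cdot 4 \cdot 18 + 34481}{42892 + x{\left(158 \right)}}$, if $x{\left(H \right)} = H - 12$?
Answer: $\frac{35849}{43038} \approx 0.83296$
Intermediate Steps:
$x{\left(H \right)} = -12 + H$ ($x{\left(H \right)} = H - 12 = -12 + H$)
$\frac{19 \cdot 4 \cdot 18 + 34481}{42892 + x{\left(158 \right)}} = \frac{19 \cdot 4 \cdot 18 + 34481}{42892 + \left(-12 + 158\right)} = \frac{76 \cdot 18 + 34481}{42892 + 146} = \frac{1368 + 34481}{43038} = 35849 \cdot \frac{1}{43038} = \frac{35849}{43038}$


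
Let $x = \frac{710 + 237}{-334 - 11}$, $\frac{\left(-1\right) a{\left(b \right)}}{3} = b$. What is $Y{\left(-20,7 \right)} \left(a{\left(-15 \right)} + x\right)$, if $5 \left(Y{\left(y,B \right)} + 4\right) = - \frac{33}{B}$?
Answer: $- \frac{2521994}{12075} \approx -208.86$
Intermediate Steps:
$a{\left(b \right)} = - 3 b$
$x = - \frac{947}{345}$ ($x = \frac{947}{-345} = 947 \left(- \frac{1}{345}\right) = - \frac{947}{345} \approx -2.7449$)
$Y{\left(y,B \right)} = -4 - \frac{33}{5 B}$ ($Y{\left(y,B \right)} = -4 + \frac{\left(-33\right) \frac{1}{B}}{5} = -4 - \frac{33}{5 B}$)
$Y{\left(-20,7 \right)} \left(a{\left(-15 \right)} + x\right) = \left(-4 - \frac{33}{5 \cdot 7}\right) \left(\left(-3\right) \left(-15\right) - \frac{947}{345}\right) = \left(-4 - \frac{33}{35}\right) \left(45 - \frac{947}{345}\right) = \left(-4 - \frac{33}{35}\right) \frac{14578}{345} = \left(- \frac{173}{35}\right) \frac{14578}{345} = - \frac{2521994}{12075}$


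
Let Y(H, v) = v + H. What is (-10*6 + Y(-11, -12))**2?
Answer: 6889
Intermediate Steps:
Y(H, v) = H + v
(-10*6 + Y(-11, -12))**2 = (-10*6 + (-11 - 12))**2 = (-60 - 23)**2 = (-83)**2 = 6889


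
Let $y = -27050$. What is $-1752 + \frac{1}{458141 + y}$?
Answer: $- \frac{755271431}{431091} \approx -1752.0$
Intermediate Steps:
$-1752 + \frac{1}{458141 + y} = -1752 + \frac{1}{458141 - 27050} = -1752 + \frac{1}{431091} = - \frac{755271431}{431091}$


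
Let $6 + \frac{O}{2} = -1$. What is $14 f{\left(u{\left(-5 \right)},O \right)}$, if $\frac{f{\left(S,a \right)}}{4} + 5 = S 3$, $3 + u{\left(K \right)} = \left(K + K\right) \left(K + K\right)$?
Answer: $16016$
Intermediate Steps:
$O = -14$ ($O = -12 + 2 \left(-1\right) = -12 - 2 = -14$)
$u{\left(K \right)} = -3 + 4 K^{2}$ ($u{\left(K \right)} = -3 + \left(K + K\right) \left(K + K\right) = -3 + 2 K 2 K = -3 + 4 K^{2}$)
$f{\left(S,a \right)} = -20 + 12 S$ ($f{\left(S,a \right)} = -20 + 4 S 3 = -20 + 4 \cdot 3 S = -20 + 12 S$)
$14 f{\left(u{\left(-5 \right)},O \right)} = 14 \left(-20 + 12 \left(-3 + 4 \left(-5\right)^{2}\right)\right) = 14 \left(-20 + 12 \left(-3 + 4 \cdot 25\right)\right) = 14 \left(-20 + 12 \left(-3 + 100\right)\right) = 14 \left(-20 + 12 \cdot 97\right) = 14 \left(-20 + 1164\right) = 14 \cdot 1144 = 16016$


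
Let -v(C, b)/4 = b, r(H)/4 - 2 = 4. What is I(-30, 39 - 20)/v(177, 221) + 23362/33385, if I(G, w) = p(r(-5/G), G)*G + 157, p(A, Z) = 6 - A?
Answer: -153961/1736020 ≈ -0.088686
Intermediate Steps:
r(H) = 24 (r(H) = 8 + 4*4 = 8 + 16 = 24)
v(C, b) = -4*b
I(G, w) = 157 - 18*G (I(G, w) = (6 - 1*24)*G + 157 = (6 - 24)*G + 157 = -18*G + 157 = 157 - 18*G)
I(-30, 39 - 20)/v(177, 221) + 23362/33385 = (157 - 18*(-30))/((-4*221)) + 23362/33385 = (157 + 540)/(-884) + 23362*(1/33385) = 697*(-1/884) + 23362/33385 = -41/52 + 23362/33385 = -153961/1736020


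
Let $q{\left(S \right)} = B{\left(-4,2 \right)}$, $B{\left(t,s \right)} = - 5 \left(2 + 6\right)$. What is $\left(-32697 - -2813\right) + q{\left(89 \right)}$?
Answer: $-29924$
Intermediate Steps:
$B{\left(t,s \right)} = -40$ ($B{\left(t,s \right)} = \left(-5\right) 8 = -40$)
$q{\left(S \right)} = -40$
$\left(-32697 - -2813\right) + q{\left(89 \right)} = \left(-32697 - -2813\right) - 40 = \left(-32697 + \left(-39 + 2852\right)\right) - 40 = \left(-32697 + 2813\right) - 40 = -29884 - 40 = -29924$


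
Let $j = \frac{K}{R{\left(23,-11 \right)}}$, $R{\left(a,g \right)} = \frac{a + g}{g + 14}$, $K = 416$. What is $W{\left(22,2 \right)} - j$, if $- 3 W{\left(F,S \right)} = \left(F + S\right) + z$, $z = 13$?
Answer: $- \frac{349}{3} \approx -116.33$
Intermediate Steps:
$R{\left(a,g \right)} = \frac{a + g}{14 + g}$
$W{\left(F,S \right)} = - \frac{13}{3} - \frac{F}{3} - \frac{S}{3}$ ($W{\left(F,S \right)} = - \frac{\left(F + S\right) + 13}{3} = - \frac{13 + F + S}{3} = - \frac{13}{3} - \frac{F}{3} - \frac{S}{3}$)
$j = 104$ ($j = \frac{416}{\frac{1}{14 - 11} \left(23 - 11\right)} = \frac{416}{\frac{1}{3} \cdot 12} = \frac{416}{4} = 416 \cdot \frac{1}{4} = 104$)
$W{\left(22,2 \right)} - j = \left(- \frac{13}{3} - \frac{22}{3} - \frac{2}{3}\right) - 104 = - \frac{37}{3} - 104 = - \frac{349}{3}$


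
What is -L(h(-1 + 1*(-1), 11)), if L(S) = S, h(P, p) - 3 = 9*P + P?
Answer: 17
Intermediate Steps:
h(P, p) = 3 + 10*P (h(P, p) = 3 + (9*P + P) = 3 + 10*P)
-L(h(-1 + 1*(-1), 11)) = -(3 + 10*(-1 + 1*(-1))) = -(3 + 10*(-1 - 1)) = -(3 + 10*(-2)) = -(3 - 20) = -1*(-17) = 17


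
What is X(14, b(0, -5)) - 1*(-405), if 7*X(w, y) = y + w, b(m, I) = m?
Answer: 407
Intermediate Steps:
X(w, y) = w/7 + y/7 (X(w, y) = (y + w)/7 = (w + y)/7 = w/7 + y/7)
X(14, b(0, -5)) - 1*(-405) = ((⅐)*14 + (⅐)*0) - 1*(-405) = (2 + 0) + 405 = 2 + 405 = 407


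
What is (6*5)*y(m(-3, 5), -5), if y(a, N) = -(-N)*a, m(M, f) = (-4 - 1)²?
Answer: -3750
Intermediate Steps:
m(M, f) = 25 (m(M, f) = (-5)² = 25)
y(a, N) = N*a (y(a, N) = -(-1)*N*a = N*a)
(6*5)*y(m(-3, 5), -5) = (6*5)*(-5*25) = 30*(-125) = -3750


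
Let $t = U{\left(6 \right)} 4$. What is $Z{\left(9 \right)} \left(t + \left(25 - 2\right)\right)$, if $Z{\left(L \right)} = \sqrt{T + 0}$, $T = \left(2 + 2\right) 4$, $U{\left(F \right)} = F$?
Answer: $188$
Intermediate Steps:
$T = 16$ ($T = 4 \cdot 4 = 16$)
$t = 24$ ($t = 6 \cdot 4 = 24$)
$Z{\left(L \right)} = 4$ ($Z{\left(L \right)} = \sqrt{16 + 0} = \sqrt{16} = 4$)
$Z{\left(9 \right)} \left(t + \left(25 - 2\right)\right) = 4 \left(24 + \left(25 - 2\right)\right) = 4 \left(24 + 23\right) = 4 \cdot 47 = 188$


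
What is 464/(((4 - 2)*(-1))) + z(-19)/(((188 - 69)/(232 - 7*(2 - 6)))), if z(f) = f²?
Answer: 66252/119 ≈ 556.74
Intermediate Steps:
464/(((4 - 2)*(-1))) + z(-19)/(((188 - 69)/(232 - 7*(2 - 6)))) = 464/(((4 - 2)*(-1))) + (-19)²/(((188 - 69)/(232 - 7*(2 - 6)))) = 464/((2*(-1))) + 361/((119/(232 - 7*(-4)))) = 464/(-2) + 361/((119/(232 + 28))) = 464*(-½) + 361/((119/260)) = -232 + 361/((119*(1/260))) = -232 + 361/(119/260) = -232 + 361*(260/119) = -232 + 93860/119 = 66252/119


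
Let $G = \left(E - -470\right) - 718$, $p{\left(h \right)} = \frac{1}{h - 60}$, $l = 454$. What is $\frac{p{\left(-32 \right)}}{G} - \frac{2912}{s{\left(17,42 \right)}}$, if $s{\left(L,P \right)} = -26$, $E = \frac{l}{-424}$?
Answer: $\frac{136020581}{1214469} \approx 112.0$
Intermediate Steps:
$E = - \frac{227}{212}$ ($E = \frac{454}{-424} = 454 \left(- \frac{1}{424}\right) = - \frac{227}{212} \approx -1.0708$)
$p{\left(h \right)} = \frac{1}{-60 + h}$
$G = - \frac{52803}{212}$ ($G = \left(- \frac{227}{212} - -470\right) - 718 = \left(- \frac{227}{212} + 470\right) - 718 = \frac{99413}{212} - 718 = - \frac{52803}{212} \approx -249.07$)
$\frac{p{\left(-32 \right)}}{G} - \frac{2912}{s{\left(17,42 \right)}} = \frac{1}{\left(-60 - 32\right) \left(- \frac{52803}{212}\right)} - \frac{2912}{-26} = \frac{1}{-92} \left(- \frac{212}{52803}\right) - -112 = \left(- \frac{1}{92}\right) \left(- \frac{212}{52803}\right) + 112 = \frac{53}{1214469} + 112 = \frac{136020581}{1214469}$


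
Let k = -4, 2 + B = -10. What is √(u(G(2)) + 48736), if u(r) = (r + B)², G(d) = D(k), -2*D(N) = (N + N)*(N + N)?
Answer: 4*√3167 ≈ 225.10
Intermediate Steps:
B = -12 (B = -2 - 10 = -12)
D(N) = -2*N² (D(N) = -(N + N)*(N + N)/2 = -2*N*2*N/2 = -2*N²)
G(d) = -32 (G(d) = -2*(-4)² = -2*16 = -32)
u(r) = (-12 + r)² (u(r) = (r - 12)² = (-12 + r)²)
√(u(G(2)) + 48736) = √((-12 - 32)² + 48736) = √((-44)² + 48736) = √(1936 + 48736) = √50672 = 4*√3167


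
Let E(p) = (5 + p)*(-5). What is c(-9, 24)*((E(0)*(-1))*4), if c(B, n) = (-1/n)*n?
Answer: -100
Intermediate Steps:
E(p) = -25 - 5*p
c(B, n) = -1
c(-9, 24)*((E(0)*(-1))*4) = -(-25 - 5*0)*(-1)*4 = -(-25 + 0)*(-1)*4 = -(-25*(-1))*4 = -25*4 = -1*100 = -100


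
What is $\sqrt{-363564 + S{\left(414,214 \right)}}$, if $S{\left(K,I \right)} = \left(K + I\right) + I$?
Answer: $i \sqrt{362722} \approx 602.26 i$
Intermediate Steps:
$S{\left(K,I \right)} = K + 2 I$ ($S{\left(K,I \right)} = \left(I + K\right) + I = K + 2 I$)
$\sqrt{-363564 + S{\left(414,214 \right)}} = \sqrt{-363564 + \left(414 + 2 \cdot 214\right)} = \sqrt{-363564 + \left(414 + 428\right)} = \sqrt{-363564 + 842} = \sqrt{-362722} = i \sqrt{362722}$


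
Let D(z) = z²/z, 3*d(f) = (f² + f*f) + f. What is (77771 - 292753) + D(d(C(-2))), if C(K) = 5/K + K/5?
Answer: -5374434/25 ≈ -2.1498e+5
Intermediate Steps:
C(K) = 5/K + K/5 (C(K) = 5/K + K*(⅕) = 5/K + K/5)
d(f) = f/3 + 2*f²/3 (d(f) = ((f² + f*f) + f)/3 = ((f² + f²) + f)/3 = (2*f² + f)/3 = (f + 2*f²)/3 = f/3 + 2*f²/3)
D(z) = z
(77771 - 292753) + D(d(C(-2))) = (77771 - 292753) + (5/(-2) + (⅕)*(-2))*(1 + 2*(5/(-2) + (⅕)*(-2)))/3 = -214982 + (5*(-½) - ⅖)*(1 + 2*(5*(-½) - ⅖))/3 = -214982 + (-5/2 - ⅖)*(1 + 2*(-5/2 - ⅖))/3 = -214982 + (⅓)*(-29/10)*(1 + 2*(-29/10)) = -214982 + (⅓)*(-29/10)*(1 - 29/5) = -214982 + (⅓)*(-29/10)*(-24/5) = -214982 + 116/25 = -5374434/25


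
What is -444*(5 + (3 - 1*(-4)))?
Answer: -5328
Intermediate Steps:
-444*(5 + (3 - 1*(-4))) = -444*(5 + (3 + 4)) = -444*(5 + 7) = -444*12 = -74*72 = -5328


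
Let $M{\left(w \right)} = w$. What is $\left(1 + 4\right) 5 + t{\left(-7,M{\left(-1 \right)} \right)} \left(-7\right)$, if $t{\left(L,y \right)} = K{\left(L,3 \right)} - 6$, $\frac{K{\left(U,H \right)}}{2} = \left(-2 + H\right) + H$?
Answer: $11$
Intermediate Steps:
$K{\left(U,H \right)} = -4 + 4 H$ ($K{\left(U,H \right)} = 2 \left(\left(-2 + H\right) + H\right) = 2 \left(-2 + 2 H\right) = -4 + 4 H$)
$t{\left(L,y \right)} = 2$ ($t{\left(L,y \right)} = \left(-4 + 4 \cdot 3\right) - 6 = \left(-4 + 12\right) - 6 = 8 - 6 = 2$)
$\left(1 + 4\right) 5 + t{\left(-7,M{\left(-1 \right)} \right)} \left(-7\right) = \left(1 + 4\right) 5 + 2 \left(-7\right) = 5 \cdot 5 - 14 = 25 - 14 = 11$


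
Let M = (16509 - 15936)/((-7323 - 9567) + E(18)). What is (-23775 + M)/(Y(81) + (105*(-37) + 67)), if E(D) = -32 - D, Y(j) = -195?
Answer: 402749073/67980220 ≈ 5.9245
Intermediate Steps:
M = -573/16940 (M = (16509 - 15936)/((-7323 - 9567) + (-32 - 1*18)) = 573/(-16890 + (-32 - 18)) = 573/(-16890 - 50) = 573/(-16940) = 573*(-1/16940) = -573/16940 ≈ -0.033825)
(-23775 + M)/(Y(81) + (105*(-37) + 67)) = (-23775 - 573/16940)/(-195 + (105*(-37) + 67)) = -402749073/(16940*(-195 + (-3885 + 67))) = -402749073/(16940*(-195 - 3818)) = -402749073/16940/(-4013) = -402749073/16940*(-1/4013) = 402749073/67980220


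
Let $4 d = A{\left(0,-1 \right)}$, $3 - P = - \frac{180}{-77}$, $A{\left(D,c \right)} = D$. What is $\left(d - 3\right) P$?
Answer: $- \frac{153}{77} \approx -1.987$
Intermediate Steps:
$P = \frac{51}{77}$ ($P = 3 - - \frac{180}{-77} = 3 - \left(-180\right) \left(- \frac{1}{77}\right) = 3 - \frac{180}{77} = \frac{51}{77} \approx 0.66234$)
$d = 0$ ($d = \frac{1}{4} \cdot 0 = 0$)
$\left(d - 3\right) P = \left(0 - 3\right) \frac{51}{77} = \left(-3\right) \frac{51}{77} = - \frac{153}{77}$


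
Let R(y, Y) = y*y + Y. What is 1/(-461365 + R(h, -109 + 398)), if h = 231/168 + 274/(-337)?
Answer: -7268416/3351289880391 ≈ -2.1688e-6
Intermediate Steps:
h = 1515/2696 (h = 231*(1/168) + 274*(-1/337) = 11/8 - 274/337 = 1515/2696 ≈ 0.56194)
R(y, Y) = Y + y**2 (R(y, Y) = y**2 + Y = Y + y**2)
1/(-461365 + R(h, -109 + 398)) = 1/(-461365 + ((-109 + 398) + (1515/2696)**2)) = 1/(-461365 + (289 + 2295225/7268416)) = 1/(-461365 + 2102867449/7268416) = 1/(-3351289880391/7268416) = -7268416/3351289880391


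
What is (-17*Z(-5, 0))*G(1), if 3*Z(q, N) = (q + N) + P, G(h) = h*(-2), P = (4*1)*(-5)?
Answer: -850/3 ≈ -283.33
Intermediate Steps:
P = -20 (P = 4*(-5) = -20)
G(h) = -2*h
Z(q, N) = -20/3 + N/3 + q/3 (Z(q, N) = ((q + N) - 20)/3 = ((N + q) - 20)/3 = (-20 + N + q)/3 = -20/3 + N/3 + q/3)
(-17*Z(-5, 0))*G(1) = (-17*(-20/3 + (1/3)*0 + (1/3)*(-5)))*(-2*1) = -17*(-20/3 + 0 - 5/3)*(-2) = -17*(-25/3)*(-2) = (425/3)*(-2) = -850/3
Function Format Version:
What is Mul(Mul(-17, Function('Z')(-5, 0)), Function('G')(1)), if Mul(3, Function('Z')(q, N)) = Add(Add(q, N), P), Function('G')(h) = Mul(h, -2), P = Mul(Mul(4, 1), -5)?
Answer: Rational(-850, 3) ≈ -283.33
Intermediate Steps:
P = -20 (P = Mul(4, -5) = -20)
Function('G')(h) = Mul(-2, h)
Function('Z')(q, N) = Add(Rational(-20, 3), Mul(Rational(1, 3), N), Mul(Rational(1, 3), q)) (Function('Z')(q, N) = Mul(Rational(1, 3), Add(Add(q, N), -20)) = Mul(Rational(1, 3), Add(Add(N, q), -20)) = Mul(Rational(1, 3), Add(-20, N, q)) = Add(Rational(-20, 3), Mul(Rational(1, 3), N), Mul(Rational(1, 3), q)))
Mul(Mul(-17, Function('Z')(-5, 0)), Function('G')(1)) = Mul(Mul(-17, Add(Rational(-20, 3), Mul(Rational(1, 3), 0), Mul(Rational(1, 3), -5))), Mul(-2, 1)) = Mul(Mul(-17, Add(Rational(-20, 3), 0, Rational(-5, 3))), -2) = Mul(Mul(-17, Rational(-25, 3)), -2) = Mul(Rational(425, 3), -2) = Rational(-850, 3)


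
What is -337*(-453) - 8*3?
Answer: 152637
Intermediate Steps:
-337*(-453) - 8*3 = 152661 - 24 = 152637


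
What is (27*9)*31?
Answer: 7533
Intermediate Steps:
(27*9)*31 = 243*31 = 7533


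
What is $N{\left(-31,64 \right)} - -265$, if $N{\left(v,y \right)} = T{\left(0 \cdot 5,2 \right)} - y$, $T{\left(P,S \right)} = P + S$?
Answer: $203$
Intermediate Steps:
$N{\left(v,y \right)} = 2 - y$ ($N{\left(v,y \right)} = \left(0 \cdot 5 + 2\right) - y = \left(0 + 2\right) - y = 2 - y$)
$N{\left(-31,64 \right)} - -265 = \left(2 - 64\right) - -265 = \left(2 - 64\right) + 265 = -62 + 265 = 203$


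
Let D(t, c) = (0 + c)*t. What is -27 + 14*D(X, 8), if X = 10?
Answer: 1093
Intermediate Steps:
D(t, c) = c*t
-27 + 14*D(X, 8) = -27 + 14*(8*10) = -27 + 14*80 = -27 + 1120 = 1093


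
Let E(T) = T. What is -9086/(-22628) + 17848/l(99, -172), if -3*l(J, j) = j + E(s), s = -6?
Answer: 303302735/1006946 ≈ 301.21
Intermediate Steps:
l(J, j) = 2 - j/3 (l(J, j) = -(j - 6)/3 = -(-6 + j)/3 = 2 - j/3)
-9086/(-22628) + 17848/l(99, -172) = -9086/(-22628) + 17848/(2 - 1/3*(-172)) = -9086*(-1/22628) + 17848/(2 + 172/3) = 4543/11314 + 17848/(178/3) = 4543/11314 + 17848*(3/178) = 4543/11314 + 26772/89 = 303302735/1006946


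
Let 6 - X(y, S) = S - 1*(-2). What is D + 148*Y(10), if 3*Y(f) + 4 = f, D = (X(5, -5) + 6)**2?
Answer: 521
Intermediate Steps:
X(y, S) = 4 - S (X(y, S) = 6 - (S - 1*(-2)) = 6 - (S + 2) = 6 - (2 + S) = 6 + (-2 - S) = 4 - S)
D = 225 (D = ((4 - 1*(-5)) + 6)**2 = ((4 + 5) + 6)**2 = (9 + 6)**2 = 15**2 = 225)
Y(f) = -4/3 + f/3
D + 148*Y(10) = 225 + 148*(-4/3 + (1/3)*10) = 225 + 148*(-4/3 + 10/3) = 225 + 148*2 = 225 + 296 = 521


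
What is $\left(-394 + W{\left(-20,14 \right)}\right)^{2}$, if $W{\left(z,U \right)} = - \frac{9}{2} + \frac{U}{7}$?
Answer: $\frac{628849}{4} \approx 1.5721 \cdot 10^{5}$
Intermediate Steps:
$W{\left(z,U \right)} = - \frac{9}{2} + \frac{U}{7}$ ($W{\left(z,U \right)} = \left(-9\right) \frac{1}{2} + U \frac{1}{7} = - \frac{9}{2} + \frac{U}{7}$)
$\left(-394 + W{\left(-20,14 \right)}\right)^{2} = \left(-394 + \left(- \frac{9}{2} + \frac{1}{7} \cdot 14\right)\right)^{2} = \left(-394 + \left(- \frac{9}{2} + 2\right)\right)^{2} = \left(-394 - \frac{5}{2}\right)^{2} = \left(- \frac{793}{2}\right)^{2} = \frac{628849}{4}$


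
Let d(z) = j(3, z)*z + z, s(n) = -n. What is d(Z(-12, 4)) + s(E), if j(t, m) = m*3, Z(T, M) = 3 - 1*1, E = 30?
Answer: -16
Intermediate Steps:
Z(T, M) = 2 (Z(T, M) = 3 - 1 = 2)
j(t, m) = 3*m
d(z) = z + 3*z² (d(z) = (3*z)*z + z = 3*z² + z = z + 3*z²)
d(Z(-12, 4)) + s(E) = 2*(1 + 3*2) - 1*30 = 2*(1 + 6) - 30 = 2*7 - 30 = 14 - 30 = -16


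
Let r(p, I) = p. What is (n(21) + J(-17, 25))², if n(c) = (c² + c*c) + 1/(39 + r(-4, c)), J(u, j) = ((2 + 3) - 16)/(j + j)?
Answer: 95254328689/122500 ≈ 7.7759e+5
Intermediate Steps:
J(u, j) = -11/(2*j) (J(u, j) = (5 - 16)/((2*j)) = -11/(2*j))
n(c) = 1/35 + 2*c² (n(c) = (c² + c*c) + 1/(39 - 4) = (c² + c²) + 1/35 = 2*c² + 1/35 = 1/35 + 2*c²)
(n(21) + J(-17, 25))² = ((1/35 + 2*21²) - 11/2/25)² = ((1/35 + 2*441) - 11/2*1/25)² = ((1/35 + 882) - 11/50)² = (30871/35 - 11/50)² = (308633/350)² = 95254328689/122500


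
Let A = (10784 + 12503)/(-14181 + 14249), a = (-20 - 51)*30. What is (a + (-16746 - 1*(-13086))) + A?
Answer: -370433/68 ≈ -5447.5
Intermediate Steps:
a = -2130 (a = -71*30 = -2130)
A = 23287/68 ≈ 342.46
(a + (-16746 - 1*(-13086))) + A = (-2130 + (-16746 - 1*(-13086))) + 23287/68 = (-2130 + (-16746 + 13086)) + 23287/68 = (-2130 - 3660) + 23287/68 = -5790 + 23287/68 = -370433/68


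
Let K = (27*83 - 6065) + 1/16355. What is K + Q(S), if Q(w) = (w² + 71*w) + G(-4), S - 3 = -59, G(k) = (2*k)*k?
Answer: -75756359/16355 ≈ -4632.0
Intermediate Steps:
G(k) = 2*k²
S = -56 (S = 3 - 59 = -56)
Q(w) = 32 + w² + 71*w (Q(w) = (w² + 71*w) + 2*(-4)² = (w² + 71*w) + 2*16 = (w² + 71*w) + 32 = 32 + w² + 71*w)
K = -62541519/16355 (K = (2241 - 6065) + 1/16355 = -3824 + 1/16355 = -62541519/16355 ≈ -3824.0)
K + Q(S) = -62541519/16355 + (32 + (-56)² + 71*(-56)) = -62541519/16355 + (32 + 3136 - 3976) = -62541519/16355 - 808 = -75756359/16355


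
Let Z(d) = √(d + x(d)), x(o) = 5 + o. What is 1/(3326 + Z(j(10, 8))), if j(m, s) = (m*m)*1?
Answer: 3326/11062071 - √205/11062071 ≈ 0.00029937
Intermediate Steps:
j(m, s) = m² (j(m, s) = m²*1 = m²)
Z(d) = √(5 + 2*d) (Z(d) = √(d + (5 + d)) = √(5 + 2*d))
1/(3326 + Z(j(10, 8))) = 1/(3326 + √(5 + 2*10²)) = 1/(3326 + √(5 + 2*100)) = 1/(3326 + √(5 + 200)) = 1/(3326 + √205)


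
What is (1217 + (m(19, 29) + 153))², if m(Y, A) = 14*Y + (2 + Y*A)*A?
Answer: 312334929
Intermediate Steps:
m(Y, A) = 14*Y + A*(2 + A*Y) (m(Y, A) = 14*Y + (2 + A*Y)*A = 14*Y + A*(2 + A*Y))
(1217 + (m(19, 29) + 153))² = (1217 + ((2*29 + 14*19 + 19*29²) + 153))² = (1217 + ((58 + 266 + 19*841) + 153))² = (1217 + ((58 + 266 + 15979) + 153))² = (1217 + (16303 + 153))² = (1217 + 16456)² = 17673² = 312334929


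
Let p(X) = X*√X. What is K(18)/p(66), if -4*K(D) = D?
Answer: -√66/968 ≈ -0.0083926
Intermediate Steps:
K(D) = -D/4
p(X) = X^(3/2)
K(18)/p(66) = (-¼*18)/(66^(3/2)) = -9*√66/4356/2 = -√66/968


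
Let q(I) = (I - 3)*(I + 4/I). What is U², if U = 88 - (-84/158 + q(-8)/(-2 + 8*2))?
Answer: 32782361481/4892944 ≈ 6699.9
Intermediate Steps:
q(I) = (-3 + I)*(I + 4/I)
U = 181059/2212 (U = 88 - (-84/158 + (4 + (-8)² - 12/(-8) - 3*(-8))/(-2 + 8*2)) = 88 - (-84*1/158 + (4 + 64 - 12*(-⅛) + 24)/(-2 + 16)) = 88 - (-42/79 + (4 + 64 + 3/2 + 24)/14) = 88 - (-42/79 + (187/2)*(1/14)) = 88 - (-42/79 + 187/28) = 88 - 1*13597/2212 = 88 - 13597/2212 = 181059/2212 ≈ 81.853)
U² = (181059/2212)² = 32782361481/4892944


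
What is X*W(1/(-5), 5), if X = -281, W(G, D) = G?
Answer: 281/5 ≈ 56.200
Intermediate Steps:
X*W(1/(-5), 5) = -281/(-5) = -281*(-⅕) = 281/5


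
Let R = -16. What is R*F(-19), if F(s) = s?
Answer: 304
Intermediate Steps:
R*F(-19) = -16*(-19) = 304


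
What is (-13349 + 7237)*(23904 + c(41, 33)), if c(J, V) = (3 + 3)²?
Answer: -146321280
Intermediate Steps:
c(J, V) = 36 (c(J, V) = 6² = 36)
(-13349 + 7237)*(23904 + c(41, 33)) = (-13349 + 7237)*(23904 + 36) = -6112*23940 = -146321280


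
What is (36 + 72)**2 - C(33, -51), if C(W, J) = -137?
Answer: 11801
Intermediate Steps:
(36 + 72)**2 - C(33, -51) = (36 + 72)**2 - 1*(-137) = 108**2 + 137 = 11664 + 137 = 11801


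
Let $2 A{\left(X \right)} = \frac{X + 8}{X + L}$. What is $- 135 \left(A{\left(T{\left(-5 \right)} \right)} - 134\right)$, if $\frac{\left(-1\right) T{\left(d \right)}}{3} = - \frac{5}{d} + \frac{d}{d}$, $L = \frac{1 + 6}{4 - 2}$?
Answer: $18144$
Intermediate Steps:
$L = \frac{7}{2} \approx 3.5$
$T{\left(d \right)} = -3 + \frac{15}{d}$ ($T{\left(d \right)} = - 3 \left(- \frac{5}{d} + \frac{d}{d}\right) = - 3 \left(- \frac{5}{d} + 1\right) = - 3 \left(1 - \frac{5}{d}\right) = -3 + \frac{15}{d}$)
$A{\left(X \right)} = \frac{8 + X}{2 \left(\frac{7}{2} + X\right)}$ ($A{\left(X \right)} = \frac{\left(X + 8\right) \frac{1}{X + \frac{7}{2}}}{2} = \frac{\left(8 + X\right) \frac{1}{\frac{7}{2} + X}}{2} = \frac{\frac{1}{\frac{7}{2} + X} \left(8 + X\right)}{2} = \frac{8 + X}{2 \left(\frac{7}{2} + X\right)}$)
$- 135 \left(A{\left(T{\left(-5 \right)} \right)} - 134\right) = - 135 \left(\frac{8 - \left(3 - \frac{15}{-5}\right)}{7 + 2 \left(-3 + \frac{15}{-5}\right)} - 134\right) = - 135 \left(\frac{8 + \left(-3 + 15 \left(- \frac{1}{5}\right)\right)}{7 + 2 \left(-3 + 15 \left(- \frac{1}{5}\right)\right)} - 134\right) = - 135 \left(\frac{8 - 6}{7 + 2 \left(-3 - 3\right)} - 134\right) = - 135 \left(\frac{8 - 6}{7 + 2 \left(-6\right)} - 134\right) = - 135 \left(\frac{1}{7 - 12} \cdot 2 - 134\right) = - 135 \left(\frac{1}{-5} \cdot 2 - 134\right) = - 135 \left(\left(- \frac{1}{5}\right) 2 - 134\right) = - 135 \left(- \frac{2}{5} - 134\right) = \left(-135\right) \left(- \frac{672}{5}\right) = 18144$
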